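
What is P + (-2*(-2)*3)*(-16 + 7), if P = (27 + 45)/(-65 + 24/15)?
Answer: -34596/317 ≈ -109.14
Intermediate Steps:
P = -360/317 (P = 72/(-65 + 24*(1/15)) = 72/(-65 + 8/5) = 72/(-317/5) = 72*(-5/317) = -360/317 ≈ -1.1356)
P + (-2*(-2)*3)*(-16 + 7) = -360/317 + (-2*(-2)*3)*(-16 + 7) = -360/317 + (4*3)*(-9) = -360/317 + 12*(-9) = -360/317 - 108 = -34596/317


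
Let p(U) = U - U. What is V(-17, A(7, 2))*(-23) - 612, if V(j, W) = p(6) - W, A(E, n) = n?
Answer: -566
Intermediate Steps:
p(U) = 0
V(j, W) = -W (V(j, W) = 0 - W = -W)
V(-17, A(7, 2))*(-23) - 612 = -1*2*(-23) - 612 = -2*(-23) - 612 = 46 - 612 = -566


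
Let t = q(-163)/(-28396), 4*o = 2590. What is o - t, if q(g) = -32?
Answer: 9193189/14198 ≈ 647.50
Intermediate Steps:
o = 1295/2 (o = (1/4)*2590 = 1295/2 ≈ 647.50)
t = 8/7099 (t = -32/(-28396) = -32*(-1/28396) = 8/7099 ≈ 0.0011269)
o - t = 1295/2 - 1*8/7099 = 1295/2 - 8/7099 = 9193189/14198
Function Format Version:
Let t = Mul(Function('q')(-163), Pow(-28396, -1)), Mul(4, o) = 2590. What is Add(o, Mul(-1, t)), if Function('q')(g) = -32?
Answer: Rational(9193189, 14198) ≈ 647.50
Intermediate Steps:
o = Rational(1295, 2) (o = Mul(Rational(1, 4), 2590) = Rational(1295, 2) ≈ 647.50)
t = Rational(8, 7099) (t = Mul(-32, Pow(-28396, -1)) = Mul(-32, Rational(-1, 28396)) = Rational(8, 7099) ≈ 0.0011269)
Add(o, Mul(-1, t)) = Add(Rational(1295, 2), Mul(-1, Rational(8, 7099))) = Add(Rational(1295, 2), Rational(-8, 7099)) = Rational(9193189, 14198)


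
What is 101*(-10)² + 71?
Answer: 10171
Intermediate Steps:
101*(-10)² + 71 = 101*100 + 71 = 10100 + 71 = 10171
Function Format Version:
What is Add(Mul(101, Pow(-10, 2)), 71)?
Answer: 10171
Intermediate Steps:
Add(Mul(101, Pow(-10, 2)), 71) = Add(Mul(101, 100), 71) = Add(10100, 71) = 10171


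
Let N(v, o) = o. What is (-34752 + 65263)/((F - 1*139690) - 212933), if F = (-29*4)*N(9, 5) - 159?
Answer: -30511/353362 ≈ -0.086345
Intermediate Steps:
F = -739 (F = -29*4*5 - 159 = -116*5 - 159 = -580 - 159 = -739)
(-34752 + 65263)/((F - 1*139690) - 212933) = (-34752 + 65263)/((-739 - 1*139690) - 212933) = 30511/((-739 - 139690) - 212933) = 30511/(-140429 - 212933) = 30511/(-353362) = 30511*(-1/353362) = -30511/353362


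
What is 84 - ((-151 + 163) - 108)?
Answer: 180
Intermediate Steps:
84 - ((-151 + 163) - 108) = 84 - (12 - 108) = 84 - 1*(-96) = 84 + 96 = 180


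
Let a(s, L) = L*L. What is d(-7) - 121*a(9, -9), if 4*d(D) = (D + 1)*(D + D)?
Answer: -9780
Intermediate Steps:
d(D) = D*(1 + D)/2 (d(D) = ((D + 1)*(D + D))/4 = ((1 + D)*(2*D))/4 = (2*D*(1 + D))/4 = D*(1 + D)/2)
a(s, L) = L²
d(-7) - 121*a(9, -9) = (½)*(-7)*(1 - 7) - 121*(-9)² = (½)*(-7)*(-6) - 121*81 = 21 - 9801 = -9780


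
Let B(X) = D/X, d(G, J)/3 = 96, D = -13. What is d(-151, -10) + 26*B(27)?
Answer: 7438/27 ≈ 275.48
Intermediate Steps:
d(G, J) = 288 (d(G, J) = 3*96 = 288)
B(X) = -13/X
d(-151, -10) + 26*B(27) = 288 + 26*(-13/27) = 288 - 338/27 = 7438/27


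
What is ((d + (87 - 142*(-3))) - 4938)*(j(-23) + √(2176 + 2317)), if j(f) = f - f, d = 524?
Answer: -3901*√4493 ≈ -2.6148e+5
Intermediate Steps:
j(f) = 0
((d + (87 - 142*(-3))) - 4938)*(j(-23) + √(2176 + 2317)) = ((524 + (87 - 142*(-3))) - 4938)*(0 + √(2176 + 2317)) = ((524 + (87 - 1*(-426))) - 4938)*(0 + √4493) = ((524 + (87 + 426)) - 4938)*√4493 = ((524 + 513) - 4938)*√4493 = (1037 - 4938)*√4493 = -3901*√4493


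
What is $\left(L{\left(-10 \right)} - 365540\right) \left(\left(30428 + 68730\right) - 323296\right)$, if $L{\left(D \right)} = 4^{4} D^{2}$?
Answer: $76193471720$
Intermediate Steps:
$L{\left(D \right)} = 256 D^{2}$
$\left(L{\left(-10 \right)} - 365540\right) \left(\left(30428 + 68730\right) - 323296\right) = \left(256 \left(-10\right)^{2} - 365540\right) \left(\left(30428 + 68730\right) - 323296\right) = \left(256 \cdot 100 - 365540\right) \left(99158 - 323296\right) = \left(25600 - 365540\right) \left(-224138\right) = \left(-339940\right) \left(-224138\right) = 76193471720$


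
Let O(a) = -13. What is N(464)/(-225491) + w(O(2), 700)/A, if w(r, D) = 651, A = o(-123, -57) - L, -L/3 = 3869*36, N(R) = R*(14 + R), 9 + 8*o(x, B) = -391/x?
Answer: -22762201590410/23178538508783 ≈ -0.98204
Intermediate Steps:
o(x, B) = -9/8 - 391/(8*x) (o(x, B) = -9/8 + (-391/x)/8 = -9/8 - 391/(8*x))
L = -417852 (L = -11607*36 = -3*139284 = -417852)
A = 102791413/246 (A = (⅛)*(-391 - 9*(-123))/(-123) - 1*(-417852) = (⅛)*(-1/123)*(-391 + 1107) + 417852 = (⅛)*(-1/123)*716 + 417852 = -179/246 + 417852 = 102791413/246 ≈ 4.1785e+5)
N(464)/(-225491) + w(O(2), 700)/A = (464*(14 + 464))/(-225491) + 651/(102791413/246) = (464*478)*(-1/225491) + 651*(246/102791413) = 221792*(-1/225491) + 160146/102791413 = -221792/225491 + 160146/102791413 = -22762201590410/23178538508783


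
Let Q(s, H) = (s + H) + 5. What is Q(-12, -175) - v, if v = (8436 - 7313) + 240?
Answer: -1545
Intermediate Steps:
Q(s, H) = 5 + H + s (Q(s, H) = (H + s) + 5 = 5 + H + s)
v = 1363 (v = 1123 + 240 = 1363)
Q(-12, -175) - v = (5 - 175 - 12) - 1*1363 = -182 - 1363 = -1545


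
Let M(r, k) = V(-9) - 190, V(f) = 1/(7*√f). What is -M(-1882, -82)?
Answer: 190 + I/21 ≈ 190.0 + 0.047619*I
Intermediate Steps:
V(f) = 1/(7*√f)
M(r, k) = -190 - I/21 (M(r, k) = 1/(7*√(-9)) - 190 = (-I/3)/7 - 190 = -I/21 - 190 = -190 - I/21)
-M(-1882, -82) = -(-190 - I/21) = 190 + I/21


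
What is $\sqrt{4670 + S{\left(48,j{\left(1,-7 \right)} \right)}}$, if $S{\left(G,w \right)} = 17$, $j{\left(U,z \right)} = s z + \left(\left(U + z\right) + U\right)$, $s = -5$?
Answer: $\sqrt{4687} \approx 68.462$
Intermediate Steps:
$j{\left(U,z \right)} = - 4 z + 2 U$ ($j{\left(U,z \right)} = - 5 z + \left(\left(U + z\right) + U\right) = - 5 z + \left(z + 2 U\right) = - 4 z + 2 U$)
$\sqrt{4670 + S{\left(48,j{\left(1,-7 \right)} \right)}} = \sqrt{4670 + 17} = \sqrt{4687}$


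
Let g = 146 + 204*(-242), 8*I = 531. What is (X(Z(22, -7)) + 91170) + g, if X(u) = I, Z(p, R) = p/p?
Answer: 336115/8 ≈ 42014.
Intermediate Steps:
I = 531/8 (I = (⅛)*531 = 531/8 ≈ 66.375)
Z(p, R) = 1
X(u) = 531/8
g = -49222 (g = 146 - 49368 = -49222)
(X(Z(22, -7)) + 91170) + g = (531/8 + 91170) - 49222 = 729891/8 - 49222 = 336115/8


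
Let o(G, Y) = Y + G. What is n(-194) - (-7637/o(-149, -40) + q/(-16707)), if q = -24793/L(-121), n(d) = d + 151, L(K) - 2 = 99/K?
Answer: -165492551/1954719 ≈ -84.663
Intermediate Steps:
L(K) = 2 + 99/K
n(d) = 151 + d
q = -272723/13 (q = -24793/(2 + 99/(-121)) = -24793/(2 + 99*(-1/121)) = -24793/(2 - 9/11) = -24793/13/11 = -24793*11/13 = -272723/13 ≈ -20979.)
o(G, Y) = G + Y
n(-194) - (-7637/o(-149, -40) + q/(-16707)) = (151 - 194) - (-7637/(-149 - 40) - 272723/13/(-16707)) = -43 - (-7637/(-189) - 272723/13*(-1/16707)) = -43 - (-7637*(-1/189) + 272723/217191) = -43 - (1091/27 + 272723/217191) = -43 - 1*81439634/1954719 = -43 - 81439634/1954719 = -165492551/1954719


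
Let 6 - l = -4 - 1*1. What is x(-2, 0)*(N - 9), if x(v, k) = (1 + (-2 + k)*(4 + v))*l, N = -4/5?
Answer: 1617/5 ≈ 323.40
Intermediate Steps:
N = -4/5 (N = -4*1/5 = -4/5 ≈ -0.80000)
l = 11 (l = 6 - (-4 - 1*1) = 6 - (-4 - 1) = 6 - 1*(-5) = 6 + 5 = 11)
x(v, k) = 11 + 11*(-2 + k)*(4 + v) (x(v, k) = (1 + (-2 + k)*(4 + v))*11 = 11 + 11*(-2 + k)*(4 + v))
x(-2, 0)*(N - 9) = (-77 - 22*(-2) + 44*0 + 11*0*(-2))*(-4/5 - 9) = (-77 + 44 + 0 + 0)*(-49/5) = -33*(-49/5) = 1617/5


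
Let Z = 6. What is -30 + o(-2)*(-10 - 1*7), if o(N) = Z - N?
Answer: -166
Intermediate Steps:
o(N) = 6 - N
-30 + o(-2)*(-10 - 1*7) = -30 + (6 - 1*(-2))*(-10 - 1*7) = -30 + (6 + 2)*(-10 - 7) = -30 + 8*(-17) = -30 - 136 = -166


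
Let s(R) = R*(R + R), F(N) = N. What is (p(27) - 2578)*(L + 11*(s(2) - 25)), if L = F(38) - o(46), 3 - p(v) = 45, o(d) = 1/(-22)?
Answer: 4292870/11 ≈ 3.9026e+5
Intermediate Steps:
o(d) = -1/22
p(v) = -42 (p(v) = 3 - 1*45 = 3 - 45 = -42)
L = 837/22 (L = 38 - 1*(-1/22) = 38 + 1/22 = 837/22 ≈ 38.045)
s(R) = 2*R² (s(R) = R*(2*R) = 2*R²)
(p(27) - 2578)*(L + 11*(s(2) - 25)) = (-42 - 2578)*(837/22 + 11*(2*2² - 25)) = -2620*(837/22 + 11*(2*4 - 25)) = -2620*(837/22 + 11*(8 - 25)) = -2620*(837/22 + 11*(-17)) = -2620*(837/22 - 187) = -2620*(-3277/22) = 4292870/11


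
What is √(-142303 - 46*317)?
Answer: I*√156885 ≈ 396.09*I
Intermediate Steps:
√(-142303 - 46*317) = √(-142303 - 14582) = √(-156885) = I*√156885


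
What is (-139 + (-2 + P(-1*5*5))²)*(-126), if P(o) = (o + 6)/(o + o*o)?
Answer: 339878273/20000 ≈ 16994.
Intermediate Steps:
P(o) = (6 + o)/(o + o²)
(-139 + (-2 + P(-1*5*5))²)*(-126) = (-139 + (-2 + (6 - 1*5*5)/(((-1*5*5))*(1 - 1*5*5)))²)*(-126) = (-139 + (-2 + (6 - 5*5)/(((-5*5))*(1 - 5*5)))²)*(-126) = (-139 + (-2 + (6 - 25)/((-25)*(1 - 25)))²)*(-126) = (-139 + (-2 - 1/25*(-19)/(-24))²)*(-126) = (-139 + (-2 - 1/25*(-1/24)*(-19))²)*(-126) = (-139 + (-2 - 19/600)²)*(-126) = (-139 + (-1219/600)²)*(-126) = (-139 + 1485961/360000)*(-126) = -48554039/360000*(-126) = 339878273/20000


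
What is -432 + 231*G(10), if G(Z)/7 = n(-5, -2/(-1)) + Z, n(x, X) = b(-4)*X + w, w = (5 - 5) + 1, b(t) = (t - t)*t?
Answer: 17355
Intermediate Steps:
b(t) = 0 (b(t) = 0*t = 0)
w = 1 (w = 0 + 1 = 1)
n(x, X) = 1 (n(x, X) = 0*X + 1 = 0 + 1 = 1)
G(Z) = 7 + 7*Z (G(Z) = 7*(1 + Z) = 7 + 7*Z)
-432 + 231*G(10) = -432 + 231*(7 + 7*10) = -432 + 231*(7 + 70) = -432 + 231*77 = -432 + 17787 = 17355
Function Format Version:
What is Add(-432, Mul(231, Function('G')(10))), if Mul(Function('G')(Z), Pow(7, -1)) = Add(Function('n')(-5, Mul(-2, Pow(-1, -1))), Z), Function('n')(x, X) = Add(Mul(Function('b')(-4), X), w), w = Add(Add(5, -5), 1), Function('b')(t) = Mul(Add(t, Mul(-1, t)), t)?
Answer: 17355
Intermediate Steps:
Function('b')(t) = 0 (Function('b')(t) = Mul(0, t) = 0)
w = 1 (w = Add(0, 1) = 1)
Function('n')(x, X) = 1 (Function('n')(x, X) = Add(Mul(0, X), 1) = Add(0, 1) = 1)
Function('G')(Z) = Add(7, Mul(7, Z)) (Function('G')(Z) = Mul(7, Add(1, Z)) = Add(7, Mul(7, Z)))
Add(-432, Mul(231, Function('G')(10))) = Add(-432, Mul(231, Add(7, Mul(7, 10)))) = Add(-432, Mul(231, Add(7, 70))) = Add(-432, Mul(231, 77)) = Add(-432, 17787) = 17355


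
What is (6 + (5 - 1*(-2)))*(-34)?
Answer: -442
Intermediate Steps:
(6 + (5 - 1*(-2)))*(-34) = (6 + (5 + 2))*(-34) = (6 + 7)*(-34) = 13*(-34) = -442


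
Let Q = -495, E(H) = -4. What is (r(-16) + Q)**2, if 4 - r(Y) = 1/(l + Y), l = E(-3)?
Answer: 96412761/400 ≈ 2.4103e+5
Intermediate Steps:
l = -4
r(Y) = 4 - 1/(-4 + Y)
(r(-16) + Q)**2 = ((-17 + 4*(-16))/(-4 - 16) - 495)**2 = ((-17 - 64)/(-20) - 495)**2 = (-1/20*(-81) - 495)**2 = (81/20 - 495)**2 = (-9819/20)**2 = 96412761/400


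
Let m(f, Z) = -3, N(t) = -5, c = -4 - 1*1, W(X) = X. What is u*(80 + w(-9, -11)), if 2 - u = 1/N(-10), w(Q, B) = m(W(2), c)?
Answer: 847/5 ≈ 169.40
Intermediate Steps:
c = -5 (c = -4 - 1 = -5)
w(Q, B) = -3
u = 11/5 (u = 2 - 1/(-5) = 2 - 1*(-⅕) = 2 + ⅕ = 11/5 ≈ 2.2000)
u*(80 + w(-9, -11)) = 11*(80 - 3)/5 = (11/5)*77 = 847/5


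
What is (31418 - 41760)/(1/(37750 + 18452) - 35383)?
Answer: 581241084/1988595365 ≈ 0.29229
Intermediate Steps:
(31418 - 41760)/(1/(37750 + 18452) - 35383) = -10342/(1/56202 - 35383) = -10342/(-1988595365/56202) = -10342*(-56202/1988595365) = 581241084/1988595365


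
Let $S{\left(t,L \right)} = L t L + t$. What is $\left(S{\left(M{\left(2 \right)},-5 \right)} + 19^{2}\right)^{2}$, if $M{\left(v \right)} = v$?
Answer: $170569$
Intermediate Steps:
$S{\left(t,L \right)} = t + t L^{2}$ ($S{\left(t,L \right)} = t L^{2} + t = t + t L^{2}$)
$\left(S{\left(M{\left(2 \right)},-5 \right)} + 19^{2}\right)^{2} = \left(2 \left(1 + \left(-5\right)^{2}\right) + 19^{2}\right)^{2} = \left(2 \left(1 + 25\right) + 361\right)^{2} = \left(2 \cdot 26 + 361\right)^{2} = \left(52 + 361\right)^{2} = 413^{2} = 170569$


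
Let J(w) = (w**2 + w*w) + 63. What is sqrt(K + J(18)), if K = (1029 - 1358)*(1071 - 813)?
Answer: I*sqrt(84171) ≈ 290.12*I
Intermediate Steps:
K = -84882 (K = -329*258 = -84882)
J(w) = 63 + 2*w**2 (J(w) = (w**2 + w**2) + 63 = 2*w**2 + 63 = 63 + 2*w**2)
sqrt(K + J(18)) = sqrt(-84882 + (63 + 2*18**2)) = sqrt(-84882 + (63 + 2*324)) = sqrt(-84882 + (63 + 648)) = sqrt(-84882 + 711) = sqrt(-84171) = I*sqrt(84171)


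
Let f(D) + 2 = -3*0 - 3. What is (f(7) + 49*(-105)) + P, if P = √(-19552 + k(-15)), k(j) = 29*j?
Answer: -5150 + I*√19987 ≈ -5150.0 + 141.38*I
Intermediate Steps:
f(D) = -5 (f(D) = -2 + (-3*0 - 3) = -2 + (0 - 3) = -2 - 3 = -5)
P = I*√19987 (P = √(-19552 + 29*(-15)) = √(-19552 - 435) = √(-19987) = I*√19987 ≈ 141.38*I)
(f(7) + 49*(-105)) + P = (-5 + 49*(-105)) + I*√19987 = (-5 - 5145) + I*√19987 = -5150 + I*√19987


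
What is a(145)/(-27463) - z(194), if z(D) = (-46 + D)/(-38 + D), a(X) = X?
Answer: -35234/36933 ≈ -0.95400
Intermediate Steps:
z(D) = (-46 + D)/(-38 + D)
a(145)/(-27463) - z(194) = 145/(-27463) - (-46 + 194)/(-38 + 194) = 145*(-1/27463) - 148/156 = -5/947 - 148/156 = -5/947 - 1*37/39 = -5/947 - 37/39 = -35234/36933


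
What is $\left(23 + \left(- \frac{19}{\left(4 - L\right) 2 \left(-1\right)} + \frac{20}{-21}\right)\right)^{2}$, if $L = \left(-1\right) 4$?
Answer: $\frac{60949249}{112896} \approx 539.87$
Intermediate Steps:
$L = -4$
$\left(23 + \left(- \frac{19}{\left(4 - L\right) 2 \left(-1\right)} + \frac{20}{-21}\right)\right)^{2} = \left(23 - \left(\frac{20}{21} + 19 \left(- \frac{1}{2 \left(4 - -4\right)}\right)\right)\right)^{2} = \left(23 - \left(\frac{20}{21} + \frac{19}{\left(4 + 4\right) 2 \left(-1\right)}\right)\right)^{2} = \left(23 - \left(\frac{20}{21} + \frac{19}{8 \cdot 2 \left(-1\right)}\right)\right)^{2} = \left(23 - \left(\frac{20}{21} + \frac{19}{16 \left(-1\right)}\right)\right)^{2} = \left(23 - \left(\frac{20}{21} + \frac{19}{-16}\right)\right)^{2} = \left(23 - - \frac{79}{336}\right)^{2} = \left(23 + \left(\frac{19}{16} - \frac{20}{21}\right)\right)^{2} = \left(23 + \frac{79}{336}\right)^{2} = \left(\frac{7807}{336}\right)^{2} = \frac{60949249}{112896}$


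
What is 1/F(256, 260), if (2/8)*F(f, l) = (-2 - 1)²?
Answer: 1/36 ≈ 0.027778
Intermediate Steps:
F(f, l) = 36 (F(f, l) = 4*(-2 - 1)² = 4*(-3)² = 4*9 = 36)
1/F(256, 260) = 1/36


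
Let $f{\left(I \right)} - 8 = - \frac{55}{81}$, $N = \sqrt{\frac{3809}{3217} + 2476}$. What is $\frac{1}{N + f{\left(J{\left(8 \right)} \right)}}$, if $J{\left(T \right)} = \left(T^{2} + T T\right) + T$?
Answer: $- \frac{154522161}{51154016828} + \frac{6561 \sqrt{25636597917}}{51154016828} \approx 0.017515$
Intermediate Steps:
$J{\left(T \right)} = T + 2 T^{2}$ ($J{\left(T \right)} = \left(T^{2} + T^{2}\right) + T = 2 T^{2} + T = T + 2 T^{2}$)
$N = \frac{\sqrt{25636597917}}{3217}$ ($N = \sqrt{3809 \cdot \frac{1}{3217} + 2476} = \sqrt{\frac{3809}{3217} + 2476} = \sqrt{\frac{7969101}{3217}} = \frac{\sqrt{25636597917}}{3217} \approx 49.771$)
$f{\left(I \right)} = \frac{593}{81}$ ($f{\left(I \right)} = 8 - \frac{55}{81} = \frac{593}{81}$)
$\frac{1}{N + f{\left(J{\left(8 \right)} \right)}} = \frac{1}{\frac{\sqrt{25636597917}}{3217} + \frac{593}{81}} = \frac{1}{\frac{593}{81} + \frac{\sqrt{25636597917}}{3217}}$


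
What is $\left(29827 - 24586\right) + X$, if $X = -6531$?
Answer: $-1290$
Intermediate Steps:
$\left(29827 - 24586\right) + X = \left(29827 - 24586\right) - 6531 = 5241 - 6531 = -1290$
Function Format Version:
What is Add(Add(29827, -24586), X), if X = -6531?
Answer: -1290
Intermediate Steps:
Add(Add(29827, -24586), X) = Add(Add(29827, -24586), -6531) = Add(5241, -6531) = -1290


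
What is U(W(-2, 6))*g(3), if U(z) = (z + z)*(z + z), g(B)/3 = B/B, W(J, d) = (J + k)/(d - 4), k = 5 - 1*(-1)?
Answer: 48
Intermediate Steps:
k = 6 (k = 5 + 1 = 6)
W(J, d) = (6 + J)/(-4 + d) (W(J, d) = (J + 6)/(d - 4) = (6 + J)/(-4 + d))
g(B) = 3 (g(B) = 3*(B/B) = 3*1 = 3)
U(z) = 4*z**2 (U(z) = (2*z)*(2*z) = 4*z**2)
U(W(-2, 6))*g(3) = (4*((6 - 2)/(-4 + 6))**2)*3 = (4*(4/2)**2)*3 = (4*((1/2)*4)**2)*3 = (4*2**2)*3 = (4*4)*3 = 16*3 = 48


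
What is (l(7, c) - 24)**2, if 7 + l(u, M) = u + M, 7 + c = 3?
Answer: 784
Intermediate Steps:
c = -4 (c = -7 + 3 = -4)
l(u, M) = -7 + M + u (l(u, M) = -7 + (u + M) = -7 + (M + u) = -7 + M + u)
(l(7, c) - 24)**2 = ((-7 - 4 + 7) - 24)**2 = (-4 - 24)**2 = (-28)**2 = 784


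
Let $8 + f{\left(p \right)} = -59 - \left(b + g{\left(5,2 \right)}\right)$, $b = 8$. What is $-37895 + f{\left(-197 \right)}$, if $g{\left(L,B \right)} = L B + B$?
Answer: $-37982$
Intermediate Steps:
$g{\left(L,B \right)} = B + B L$ ($g{\left(L,B \right)} = B L + B = B + B L$)
$f{\left(p \right)} = -87$ ($f{\left(p \right)} = -8 - \left(67 + 2 \left(1 + 5\right)\right) = -8 - \left(67 + 12\right) = -8 - 79 = -87$)
$-37895 + f{\left(-197 \right)} = -37895 - 87 = -37982$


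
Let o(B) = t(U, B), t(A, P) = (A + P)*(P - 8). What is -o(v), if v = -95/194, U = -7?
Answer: -2393091/37636 ≈ -63.585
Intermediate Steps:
v = -95/194 (v = -95*1/194 = -95/194 ≈ -0.48969)
t(A, P) = (-8 + P)*(A + P) (t(A, P) = (A + P)*(-8 + P) = (-8 + P)*(A + P))
o(B) = 56 + B² - 15*B (o(B) = B² - 8*(-7) - 8*B - 7*B = B² + 56 - 8*B - 7*B = 56 + B² - 15*B)
-o(v) = -(56 + (-95/194)² - 15*(-95/194)) = -(56 + 9025/37636 + 1425/194) = -1*2393091/37636 = -2393091/37636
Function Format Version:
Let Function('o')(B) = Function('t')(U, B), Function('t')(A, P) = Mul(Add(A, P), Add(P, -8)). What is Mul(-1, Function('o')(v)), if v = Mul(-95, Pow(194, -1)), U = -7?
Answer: Rational(-2393091, 37636) ≈ -63.585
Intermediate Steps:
v = Rational(-95, 194) (v = Mul(-95, Rational(1, 194)) = Rational(-95, 194) ≈ -0.48969)
Function('t')(A, P) = Mul(Add(-8, P), Add(A, P)) (Function('t')(A, P) = Mul(Add(A, P), Add(-8, P)) = Mul(Add(-8, P), Add(A, P)))
Function('o')(B) = Add(56, Pow(B, 2), Mul(-15, B)) (Function('o')(B) = Add(Pow(B, 2), Mul(-8, -7), Mul(-8, B), Mul(-7, B)) = Add(Pow(B, 2), 56, Mul(-8, B), Mul(-7, B)) = Add(56, Pow(B, 2), Mul(-15, B)))
Mul(-1, Function('o')(v)) = Mul(-1, Add(56, Pow(Rational(-95, 194), 2), Mul(-15, Rational(-95, 194)))) = Mul(-1, Add(56, Rational(9025, 37636), Rational(1425, 194))) = Mul(-1, Rational(2393091, 37636)) = Rational(-2393091, 37636)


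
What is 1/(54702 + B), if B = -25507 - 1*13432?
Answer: 1/15763 ≈ 6.3440e-5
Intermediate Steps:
B = -38939 (B = -25507 - 13432 = -38939)
1/(54702 + B) = 1/(54702 - 38939) = 1/15763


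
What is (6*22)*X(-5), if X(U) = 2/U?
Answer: -264/5 ≈ -52.800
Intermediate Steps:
(6*22)*X(-5) = (6*22)*(2/(-5)) = 132*(2*(-1/5)) = 132*(-2/5) = -264/5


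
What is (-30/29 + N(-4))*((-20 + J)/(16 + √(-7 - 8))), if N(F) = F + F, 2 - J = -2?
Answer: 67072/7859 - 4192*I*√15/7859 ≈ 8.5344 - 2.0659*I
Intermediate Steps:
J = 4 (J = 2 - 1*(-2) = 2 + 2 = 4)
N(F) = 2*F
(-30/29 + N(-4))*((-20 + J)/(16 + √(-7 - 8))) = (-30/29 + 2*(-4))*((-20 + 4)/(16 + √(-7 - 8))) = (-30*1/29 - 8)*(-16/(16 + √(-15))) = (-30/29 - 8)*(-16/(16 + I*√15)) = -(-4192)/(29*(16 + I*√15)) = 4192/(29*(16 + I*√15))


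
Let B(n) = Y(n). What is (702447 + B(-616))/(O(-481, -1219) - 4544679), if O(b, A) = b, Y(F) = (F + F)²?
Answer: -2220271/4545160 ≈ -0.48849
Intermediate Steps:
Y(F) = 4*F² (Y(F) = (2*F)² = 4*F²)
B(n) = 4*n²
(702447 + B(-616))/(O(-481, -1219) - 4544679) = (702447 + 4*(-616)²)/(-481 - 4544679) = (702447 + 4*379456)/(-4545160) = (702447 + 1517824)*(-1/4545160) = 2220271*(-1/4545160) = -2220271/4545160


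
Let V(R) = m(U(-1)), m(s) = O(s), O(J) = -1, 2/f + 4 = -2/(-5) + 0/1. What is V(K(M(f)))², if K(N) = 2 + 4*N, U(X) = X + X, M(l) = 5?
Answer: 1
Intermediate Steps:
f = -5/9 (f = 2/(-4 + (-2/(-5) + 0/1)) = 2/(-4 + (-2*(-⅕) + 0*1)) = 2/(-4 + (⅖ + 0)) = 2/(-4 + ⅖) = 2/(-18/5) = 2*(-5/18) = -5/9 ≈ -0.55556)
U(X) = 2*X
m(s) = -1
V(R) = -1
V(K(M(f)))² = (-1)² = 1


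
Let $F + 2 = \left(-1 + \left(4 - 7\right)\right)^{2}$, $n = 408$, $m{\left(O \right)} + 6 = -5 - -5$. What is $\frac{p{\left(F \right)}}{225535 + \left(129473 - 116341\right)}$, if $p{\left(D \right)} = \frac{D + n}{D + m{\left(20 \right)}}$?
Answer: $\frac{211}{954668} \approx 0.00022102$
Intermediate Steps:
$m{\left(O \right)} = -6$ ($m{\left(O \right)} = -6 - 0 = -6 + \left(-5 + 5\right) = -6 + 0 = -6$)
$F = 14$ ($F = -2 + \left(-1 + \left(4 - 7\right)\right)^{2} = -2 + \left(-1 - 3\right)^{2} = -2 + \left(-4\right)^{2} = -2 + 16 = 14$)
$p{\left(D \right)} = \frac{408 + D}{-6 + D}$ ($p{\left(D \right)} = \frac{D + 408}{D - 6} = \frac{408 + D}{-6 + D}$)
$\frac{p{\left(F \right)}}{225535 + \left(129473 - 116341\right)} = \frac{\frac{1}{-6 + 14} \left(408 + 14\right)}{225535 + \left(129473 - 116341\right)} = \frac{\frac{1}{8} \cdot 422}{225535 + 13132} = \frac{\frac{1}{8} \cdot 422}{238667} = \frac{211}{4} \cdot \frac{1}{238667} = \frac{211}{954668}$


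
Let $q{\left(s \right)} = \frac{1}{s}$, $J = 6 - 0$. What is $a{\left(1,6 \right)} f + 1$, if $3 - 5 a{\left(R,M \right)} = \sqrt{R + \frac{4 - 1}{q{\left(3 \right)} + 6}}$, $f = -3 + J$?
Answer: $\frac{14}{5} - \frac{6 \sqrt{133}}{95} \approx 2.0716$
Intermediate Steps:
$J = 6$ ($J = 6 + 0 = 6$)
$f = 3$ ($f = -3 + 6 = 3$)
$a{\left(R,M \right)} = \frac{3}{5} - \frac{\sqrt{\frac{9}{19} + R}}{5}$ ($a{\left(R,M \right)} = \frac{3}{5} - \frac{\sqrt{R + \frac{4 - 1}{\frac{1}{3} + 6}}}{5} = \frac{3}{5} - \frac{\sqrt{R + \frac{3}{\frac{1}{3} + 6}}}{5} = \frac{3}{5} - \frac{\sqrt{R + \frac{3}{\frac{19}{3}}}}{5} = \frac{3}{5} - \frac{\sqrt{R + 3 \cdot \frac{3}{19}}}{5} = \frac{3}{5} - \frac{\sqrt{R + \frac{9}{19}}}{5} = \frac{3}{5} - \frac{\sqrt{\frac{9}{19} + R}}{5}$)
$a{\left(1,6 \right)} f + 1 = \left(\frac{3}{5} - \frac{\sqrt{171 + 361 \cdot 1}}{95}\right) 3 + 1 = \left(\frac{3}{5} - \frac{\sqrt{171 + 361}}{95}\right) 3 + 1 = \left(\frac{3}{5} - \frac{\sqrt{532}}{95}\right) 3 + 1 = \left(\frac{3}{5} - \frac{2 \sqrt{133}}{95}\right) 3 + 1 = \left(\frac{9}{5} - \frac{6 \sqrt{133}}{95}\right) + 1 = \frac{14}{5} - \frac{6 \sqrt{133}}{95}$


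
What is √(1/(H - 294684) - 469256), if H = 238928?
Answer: I*√364697731428243/27878 ≈ 685.02*I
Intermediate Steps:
√(1/(H - 294684) - 469256) = √(1/(238928 - 294684) - 469256) = √(1/(-55756) - 469256) = √(-1/55756 - 469256) = √(-26163837537/55756) = I*√364697731428243/27878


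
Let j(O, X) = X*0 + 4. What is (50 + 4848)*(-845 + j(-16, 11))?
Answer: -4119218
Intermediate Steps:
j(O, X) = 4 (j(O, X) = 0 + 4 = 4)
(50 + 4848)*(-845 + j(-16, 11)) = (50 + 4848)*(-845 + 4) = 4898*(-841) = -4119218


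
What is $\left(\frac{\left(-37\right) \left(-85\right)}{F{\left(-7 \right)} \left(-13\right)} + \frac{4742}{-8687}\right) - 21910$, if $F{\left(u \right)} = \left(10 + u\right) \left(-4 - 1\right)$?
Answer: $- \frac{7417675445}{338793} \approx -21894.0$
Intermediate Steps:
$F{\left(u \right)} = -50 - 5 u$ ($F{\left(u \right)} = \left(10 + u\right) \left(-5\right) = -50 - 5 u$)
$\left(\frac{\left(-37\right) \left(-85\right)}{F{\left(-7 \right)} \left(-13\right)} + \frac{4742}{-8687}\right) - 21910 = \left(\frac{\left(-37\right) \left(-85\right)}{\left(-50 - -35\right) \left(-13\right)} + \frac{4742}{-8687}\right) - 21910 = \left(\frac{3145}{\left(-50 + 35\right) \left(-13\right)} + 4742 \left(- \frac{1}{8687}\right)\right) - 21910 = \left(\frac{3145}{\left(-15\right) \left(-13\right)} - \frac{4742}{8687}\right) - 21910 = \left(\frac{3145}{195} - \frac{4742}{8687}\right) - 21910 = \left(3145 \cdot \frac{1}{195} - \frac{4742}{8687}\right) - 21910 = \left(\frac{629}{39} - \frac{4742}{8687}\right) - 21910 = \frac{5279185}{338793} - 21910 = - \frac{7417675445}{338793}$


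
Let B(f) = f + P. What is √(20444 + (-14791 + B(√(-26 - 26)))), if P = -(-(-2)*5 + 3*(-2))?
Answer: √(5649 + 2*I*√13) ≈ 75.16 + 0.048*I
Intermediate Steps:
P = -4 (P = -(-2*(-5) - 6) = -(10 - 6) = -1*4 = -4)
B(f) = -4 + f (B(f) = f - 4 = -4 + f)
√(20444 + (-14791 + B(√(-26 - 26)))) = √(20444 + (-14791 + (-4 + √(-26 - 26)))) = √(20444 + (-14791 + (-4 + √(-52)))) = √(20444 + (-14791 + (-4 + 2*I*√13))) = √(20444 + (-14795 + 2*I*√13)) = √(5649 + 2*I*√13)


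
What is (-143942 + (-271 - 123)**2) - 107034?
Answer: -95740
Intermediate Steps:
(-143942 + (-271 - 123)**2) - 107034 = (-143942 + (-394)**2) - 107034 = (-143942 + 155236) - 107034 = 11294 - 107034 = -95740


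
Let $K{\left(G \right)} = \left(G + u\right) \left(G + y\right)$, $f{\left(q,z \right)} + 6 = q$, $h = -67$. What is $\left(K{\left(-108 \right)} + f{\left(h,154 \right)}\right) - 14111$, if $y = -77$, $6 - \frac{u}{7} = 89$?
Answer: $113281$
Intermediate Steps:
$f{\left(q,z \right)} = -6 + q$
$u = -581$ ($u = 42 - 623 = -581$)
$K{\left(G \right)} = \left(-581 + G\right) \left(-77 + G\right)$ ($K{\left(G \right)} = \left(G - 581\right) \left(G - 77\right) = \left(-581 + G\right) \left(-77 + G\right)$)
$\left(K{\left(-108 \right)} + f{\left(h,154 \right)}\right) - 14111 = \left(\left(44737 + \left(-108\right)^{2} - -71064\right) - 73\right) - 14111 = \left(\left(44737 + 11664 + 71064\right) - 73\right) - 14111 = \left(127465 - 73\right) - 14111 = 127392 - 14111 = 113281$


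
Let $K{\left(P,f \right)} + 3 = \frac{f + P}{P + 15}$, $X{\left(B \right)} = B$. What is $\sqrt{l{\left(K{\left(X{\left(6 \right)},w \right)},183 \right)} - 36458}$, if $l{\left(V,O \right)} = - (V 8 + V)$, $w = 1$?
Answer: $i \sqrt{36434} \approx 190.88 i$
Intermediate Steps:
$K{\left(P,f \right)} = -3 + \frac{P + f}{15 + P}$ ($K{\left(P,f \right)} = -3 + \frac{f + P}{P + 15} = -3 + \frac{P + f}{15 + P}$)
$l{\left(V,O \right)} = - 9 V$ ($l{\left(V,O \right)} = - (8 V + V) = - 9 V$)
$\sqrt{l{\left(K{\left(X{\left(6 \right)},w \right)},183 \right)} - 36458} = \sqrt{- 9 \frac{-45 + 1 - 12}{15 + 6} - 36458} = \sqrt{- 9 \frac{-45 + 1 - 12}{21} - 36458} = \sqrt{- 9 \cdot \frac{1}{21} \left(-56\right) - 36458} = \sqrt{\left(-9\right) \left(- \frac{8}{3}\right) - 36458} = \sqrt{24 - 36458} = \sqrt{-36434} = i \sqrt{36434}$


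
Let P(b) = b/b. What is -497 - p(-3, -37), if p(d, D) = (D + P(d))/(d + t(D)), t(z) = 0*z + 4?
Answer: -461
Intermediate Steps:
t(z) = 4 (t(z) = 0 + 4 = 4)
P(b) = 1
p(d, D) = (1 + D)/(4 + d) (p(d, D) = (D + 1)/(d + 4) = (1 + D)/(4 + d))
-497 - p(-3, -37) = -497 - (1 - 37)/(4 - 3) = -497 - (-36)/1 = -497 - (-36) = -497 - 1*(-36) = -497 + 36 = -461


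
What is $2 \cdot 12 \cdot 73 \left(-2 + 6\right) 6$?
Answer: $42048$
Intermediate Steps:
$2 \cdot 12 \cdot 73 \left(-2 + 6\right) 6 = 24 \cdot 73 \cdot 4 \cdot 6 = 1752 \cdot 24 = 42048$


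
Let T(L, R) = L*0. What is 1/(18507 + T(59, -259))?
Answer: 1/18507 ≈ 5.4034e-5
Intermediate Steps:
T(L, R) = 0
1/(18507 + T(59, -259)) = 1/(18507 + 0) = 1/18507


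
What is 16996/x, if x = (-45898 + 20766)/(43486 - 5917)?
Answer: -159630681/6283 ≈ -25407.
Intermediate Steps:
x = -25132/37569 ≈ -0.66896
16996/x = 16996/(-25132/37569) = 16996*(-37569/25132) = -159630681/6283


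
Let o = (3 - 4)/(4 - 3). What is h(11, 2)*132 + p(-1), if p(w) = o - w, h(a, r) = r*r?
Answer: 528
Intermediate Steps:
h(a, r) = r**2
o = -1 (o = -1/1 = -1*1 = -1)
p(w) = -1 - w
h(11, 2)*132 + p(-1) = 2**2*132 + (-1 - 1*(-1)) = 4*132 + (-1 + 1) = 528 + 0 = 528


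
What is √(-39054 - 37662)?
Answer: 6*I*√2131 ≈ 276.98*I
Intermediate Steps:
√(-39054 - 37662) = √(-76716) = 6*I*√2131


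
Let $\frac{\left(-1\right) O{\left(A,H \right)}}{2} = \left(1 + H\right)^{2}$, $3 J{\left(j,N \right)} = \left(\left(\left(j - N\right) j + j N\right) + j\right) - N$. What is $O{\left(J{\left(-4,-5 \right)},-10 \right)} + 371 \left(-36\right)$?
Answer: $-13518$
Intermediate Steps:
$J{\left(j,N \right)} = - \frac{N}{3} + \frac{j}{3} + \frac{N j}{3} + \frac{j \left(j - N\right)}{3}$ ($J{\left(j,N \right)} = \frac{\left(\left(\left(j - N\right) j + j N\right) + j\right) - N}{3} = \frac{\left(\left(j \left(j - N\right) + N j\right) + j\right) - N}{3} = \frac{\left(\left(N j + j \left(j - N\right)\right) + j\right) - N}{3} = \frac{\left(j + N j + j \left(j - N\right)\right) - N}{3} = \frac{j - N + N j + j \left(j - N\right)}{3} = - \frac{N}{3} + \frac{j}{3} + \frac{N j}{3} + \frac{j \left(j - N\right)}{3}$)
$O{\left(A,H \right)} = - 2 \left(1 + H\right)^{2}$
$O{\left(J{\left(-4,-5 \right)},-10 \right)} + 371 \left(-36\right) = - 2 \left(1 - 10\right)^{2} + 371 \left(-36\right) = - 2 \left(-9\right)^{2} - 13356 = \left(-2\right) 81 - 13356 = -162 - 13356 = -13518$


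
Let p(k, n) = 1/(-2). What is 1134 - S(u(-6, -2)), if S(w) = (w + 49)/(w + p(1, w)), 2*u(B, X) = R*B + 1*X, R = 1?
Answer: 1144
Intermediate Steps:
p(k, n) = -½ (p(k, n) = 1*(-½) = -½)
u(B, X) = B/2 + X/2 (u(B, X) = (1*B + 1*X)/2 = (B + X)/2 = B/2 + X/2)
S(w) = (49 + w)/(-½ + w) (S(w) = (w + 49)/(w - ½) = (49 + w)/(-½ + w))
1134 - S(u(-6, -2)) = 1134 - 2*(49 + ((½)*(-6) + (½)*(-2)))/(-1 + 2*((½)*(-6) + (½)*(-2))) = 1134 - 2*(49 + (-3 - 1))/(-1 + 2*(-3 - 1)) = 1134 - 2*(49 - 4)/(-1 + 2*(-4)) = 1134 - 2*45/(-1 - 8) = 1134 - 2*45/(-9) = 1134 - 2*(-1)*45/9 = 1134 - 1*(-10) = 1134 + 10 = 1144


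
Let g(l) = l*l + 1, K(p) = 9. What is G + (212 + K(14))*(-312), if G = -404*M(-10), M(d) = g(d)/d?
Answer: -324358/5 ≈ -64872.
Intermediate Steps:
g(l) = 1 + l² (g(l) = l² + 1 = 1 + l²)
M(d) = (1 + d²)/d
G = 20402/5 (G = -404*(-10 + 1/(-10)) = -404*(-10 - ⅒) = -404*(-101/10) = 20402/5 ≈ 4080.4)
G + (212 + K(14))*(-312) = 20402/5 + (212 + 9)*(-312) = 20402/5 + 221*(-312) = 20402/5 - 68952 = -324358/5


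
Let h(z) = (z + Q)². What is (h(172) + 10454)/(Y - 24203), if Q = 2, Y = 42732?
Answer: 40730/18529 ≈ 2.1982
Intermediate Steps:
h(z) = (2 + z)² (h(z) = (z + 2)² = (2 + z)²)
(h(172) + 10454)/(Y - 24203) = ((2 + 172)² + 10454)/(42732 - 24203) = (174² + 10454)/18529 = (30276 + 10454)*(1/18529) = 40730*(1/18529) = 40730/18529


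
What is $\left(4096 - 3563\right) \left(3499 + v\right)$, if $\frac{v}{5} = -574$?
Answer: $335257$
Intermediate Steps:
$v = -2870$ ($v = 5 \left(-574\right) = -2870$)
$\left(4096 - 3563\right) \left(3499 + v\right) = \left(4096 - 3563\right) \left(3499 - 2870\right) = 533 \cdot 629 = 335257$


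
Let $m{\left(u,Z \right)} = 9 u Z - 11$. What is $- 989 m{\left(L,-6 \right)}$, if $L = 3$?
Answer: $171097$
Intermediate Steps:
$m{\left(u,Z \right)} = -11 + 9 Z u$ ($m{\left(u,Z \right)} = 9 Z u - 11 = -11 + 9 Z u$)
$- 989 m{\left(L,-6 \right)} = - 989 \left(-11 + 9 \left(-6\right) 3\right) = - 989 \left(-11 - 162\right) = \left(-989\right) \left(-173\right) = 171097$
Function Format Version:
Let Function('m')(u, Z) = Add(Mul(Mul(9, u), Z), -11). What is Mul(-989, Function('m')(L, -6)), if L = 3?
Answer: 171097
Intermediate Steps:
Function('m')(u, Z) = Add(-11, Mul(9, Z, u)) (Function('m')(u, Z) = Add(Mul(9, Z, u), -11) = Add(-11, Mul(9, Z, u)))
Mul(-989, Function('m')(L, -6)) = Mul(-989, Add(-11, Mul(9, -6, 3))) = Mul(-989, Add(-11, -162)) = Mul(-989, -173) = 171097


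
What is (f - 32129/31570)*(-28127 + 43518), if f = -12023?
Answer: -5842396496449/31570 ≈ -1.8506e+8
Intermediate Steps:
(f - 32129/31570)*(-28127 + 43518) = (-12023 - 32129/31570)*(-28127 + 43518) = (-12023 - 32129*1/31570)*15391 = (-12023 - 32129/31570)*15391 = -379598239/31570*15391 = -5842396496449/31570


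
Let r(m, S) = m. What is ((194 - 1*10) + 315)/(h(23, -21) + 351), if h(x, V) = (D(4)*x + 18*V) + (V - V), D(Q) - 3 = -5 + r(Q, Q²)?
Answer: 499/19 ≈ 26.263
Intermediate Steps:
D(Q) = -2 + Q (D(Q) = 3 + (-5 + Q) = -2 + Q)
h(x, V) = 2*x + 18*V (h(x, V) = ((-2 + 4)*x + 18*V) + (V - V) = (2*x + 18*V) + 0 = 2*x + 18*V)
((194 - 1*10) + 315)/(h(23, -21) + 351) = ((194 - 1*10) + 315)/((2*23 + 18*(-21)) + 351) = ((194 - 10) + 315)/((46 - 378) + 351) = (184 + 315)/(-332 + 351) = 499/19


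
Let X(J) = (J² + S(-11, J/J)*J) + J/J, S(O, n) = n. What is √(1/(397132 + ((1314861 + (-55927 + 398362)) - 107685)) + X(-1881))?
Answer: 4*√837614194587360782/1946743 ≈ 1880.5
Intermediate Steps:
X(J) = 1 + J + J² (X(J) = (J² + (J/J)*J) + J/J = (J² + 1*J) + 1 = (J² + J) + 1 = (J + J²) + 1 = 1 + J + J²)
√(1/(397132 + ((1314861 + (-55927 + 398362)) - 107685)) + X(-1881)) = √(1/(397132 + ((1314861 + (-55927 + 398362)) - 107685)) + (1 - 1881 + (-1881)²)) = √(1/(397132 + ((1314861 + 342435) - 107685)) + (1 - 1881 + 3538161)) = √(1/(397132 + (1657296 - 107685)) + 3536281) = √(1/(397132 + 1549611) + 3536281) = √(1/1946743 + 3536281) = √(6884230282784/1946743) = 4*√837614194587360782/1946743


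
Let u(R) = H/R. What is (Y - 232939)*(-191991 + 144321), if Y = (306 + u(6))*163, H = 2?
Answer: 8723927800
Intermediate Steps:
u(R) = 2/R
Y = 149797/3 (Y = (306 + 2/6)*163 = (306 + 2*(1/6))*163 = (306 + 1/3)*163 = (919/3)*163 = 149797/3 ≈ 49932.)
(Y - 232939)*(-191991 + 144321) = (149797/3 - 232939)*(-191991 + 144321) = -549020/3*(-47670) = 8723927800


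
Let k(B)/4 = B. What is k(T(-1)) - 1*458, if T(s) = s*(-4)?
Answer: -442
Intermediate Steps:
T(s) = -4*s
k(B) = 4*B
k(T(-1)) - 1*458 = 4*(-4*(-1)) - 1*458 = 4*4 - 458 = 16 - 458 = -442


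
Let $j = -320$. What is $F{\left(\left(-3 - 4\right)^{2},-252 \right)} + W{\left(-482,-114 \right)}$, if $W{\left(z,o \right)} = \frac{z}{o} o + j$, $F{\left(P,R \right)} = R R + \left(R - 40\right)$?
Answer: $62410$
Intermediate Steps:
$F{\left(P,R \right)} = -40 + R + R^{2}$ ($F{\left(P,R \right)} = R^{2} + \left(R - 40\right) = R^{2} + \left(-40 + R\right) = -40 + R + R^{2}$)
$W{\left(z,o \right)} = -320 + z$ ($W{\left(z,o \right)} = \frac{z}{o} o - 320 = z - 320 = -320 + z$)
$F{\left(\left(-3 - 4\right)^{2},-252 \right)} + W{\left(-482,-114 \right)} = \left(-40 - 252 + \left(-252\right)^{2}\right) - 802 = \left(-40 - 252 + 63504\right) - 802 = 63212 - 802 = 62410$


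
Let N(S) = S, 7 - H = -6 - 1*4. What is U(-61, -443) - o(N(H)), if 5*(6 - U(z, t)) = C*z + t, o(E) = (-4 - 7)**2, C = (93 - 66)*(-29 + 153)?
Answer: 204096/5 ≈ 40819.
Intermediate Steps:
H = 17 (H = 7 - (-6 - 1*4) = 7 - (-6 - 4) = 7 - 1*(-10) = 7 + 10 = 17)
C = 3348 (C = 27*124 = 3348)
o(E) = 121 (o(E) = (-11)**2 = 121)
U(z, t) = 6 - 3348*z/5 - t/5 (U(z, t) = 6 - (3348*z + t)/5 = 6 - (t + 3348*z)/5 = 6 + (-3348*z/5 - t/5) = 6 - 3348*z/5 - t/5)
U(-61, -443) - o(N(H)) = (6 - 3348/5*(-61) - 1/5*(-443)) - 1*121 = (6 + 204228/5 + 443/5) - 121 = 204701/5 - 121 = 204096/5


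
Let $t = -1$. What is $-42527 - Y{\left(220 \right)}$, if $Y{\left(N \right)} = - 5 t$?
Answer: $-42532$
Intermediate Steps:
$Y{\left(N \right)} = 5$ ($Y{\left(N \right)} = \left(-5\right) \left(-1\right) = 5$)
$-42527 - Y{\left(220 \right)} = -42527 - 5 = -42532$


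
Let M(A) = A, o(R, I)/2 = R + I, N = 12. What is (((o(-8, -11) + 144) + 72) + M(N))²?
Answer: 36100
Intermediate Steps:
o(R, I) = 2*I + 2*R (o(R, I) = 2*(R + I) = 2*(I + R) = 2*I + 2*R)
(((o(-8, -11) + 144) + 72) + M(N))² = ((((2*(-11) + 2*(-8)) + 144) + 72) + 12)² = ((((-22 - 16) + 144) + 72) + 12)² = (((-38 + 144) + 72) + 12)² = ((106 + 72) + 12)² = (178 + 12)² = 190² = 36100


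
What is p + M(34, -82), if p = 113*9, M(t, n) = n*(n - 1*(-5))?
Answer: 7331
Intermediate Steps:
M(t, n) = n*(5 + n) (M(t, n) = n*(n + 5) = n*(5 + n))
p = 1017
p + M(34, -82) = 1017 - 82*(5 - 82) = 1017 - 82*(-77) = 1017 + 6314 = 7331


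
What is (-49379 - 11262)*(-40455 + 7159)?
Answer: 2019102736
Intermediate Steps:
(-49379 - 11262)*(-40455 + 7159) = -60641*(-33296) = 2019102736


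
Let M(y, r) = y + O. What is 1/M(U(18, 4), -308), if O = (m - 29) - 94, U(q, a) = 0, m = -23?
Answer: -1/146 ≈ -0.0068493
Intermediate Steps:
O = -146 (O = (-23 - 29) - 94 = -52 - 94 = -146)
M(y, r) = -146 + y (M(y, r) = y - 146 = -146 + y)
1/M(U(18, 4), -308) = 1/(-146 + 0) = 1/(-146) = -1/146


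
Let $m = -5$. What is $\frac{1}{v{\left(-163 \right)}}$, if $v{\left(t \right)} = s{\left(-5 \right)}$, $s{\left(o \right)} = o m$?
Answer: $\frac{1}{25} \approx 0.04$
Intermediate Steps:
$s{\left(o \right)} = - 5 o$ ($s{\left(o \right)} = o \left(-5\right) = - 5 o$)
$v{\left(t \right)} = 25$ ($v{\left(t \right)} = \left(-5\right) \left(-5\right) = 25$)
$\frac{1}{v{\left(-163 \right)}} = \frac{1}{25}$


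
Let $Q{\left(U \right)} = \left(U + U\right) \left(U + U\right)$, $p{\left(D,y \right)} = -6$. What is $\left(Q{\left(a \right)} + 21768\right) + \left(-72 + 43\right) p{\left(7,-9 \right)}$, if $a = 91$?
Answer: $55066$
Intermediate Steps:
$Q{\left(U \right)} = 4 U^{2}$ ($Q{\left(U \right)} = 2 U 2 U = 4 U^{2}$)
$\left(Q{\left(a \right)} + 21768\right) + \left(-72 + 43\right) p{\left(7,-9 \right)} = \left(4 \cdot 91^{2} + 21768\right) + \left(-72 + 43\right) \left(-6\right) = \left(4 \cdot 8281 + 21768\right) - -174 = \left(33124 + 21768\right) + 174 = 54892 + 174 = 55066$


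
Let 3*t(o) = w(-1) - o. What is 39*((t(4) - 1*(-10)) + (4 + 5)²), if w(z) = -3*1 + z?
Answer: 3445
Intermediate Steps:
w(z) = -3 + z
t(o) = -4/3 - o/3 (t(o) = ((-3 - 1) - o)/3 = (-4 - o)/3 = -4/3 - o/3)
39*((t(4) - 1*(-10)) + (4 + 5)²) = 39*(((-4/3 - ⅓*4) - 1*(-10)) + (4 + 5)²) = 39*(((-4/3 - 4/3) + 10) + 9²) = 39*((-8/3 + 10) + 81) = 39*(22/3 + 81) = 39*(265/3) = 3445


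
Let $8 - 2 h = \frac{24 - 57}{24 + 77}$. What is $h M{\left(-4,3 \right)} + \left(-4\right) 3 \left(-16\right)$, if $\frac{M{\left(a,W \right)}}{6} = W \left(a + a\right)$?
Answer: $- \frac{41160}{101} \approx -407.52$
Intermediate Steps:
$M{\left(a,W \right)} = 12 W a$ ($M{\left(a,W \right)} = 6 W \left(a + a\right) = 6 W 2 a = 6 \cdot 2 W a = 12 W a$)
$h = \frac{841}{202}$ ($h = 4 - \frac{\left(24 - 57\right) \frac{1}{24 + 77}}{2} = 4 - \frac{\left(-33\right) \frac{1}{101}}{2} = 4 - - \frac{33}{202} = 4 + \frac{33}{202} = \frac{841}{202} \approx 4.1634$)
$h M{\left(-4,3 \right)} + \left(-4\right) 3 \left(-16\right) = \frac{841 \cdot 12 \cdot 3 \left(-4\right)}{202} + \left(-4\right) 3 \left(-16\right) = \frac{841}{202} \left(-144\right) - -192 = - \frac{60552}{101} + 192 = - \frac{41160}{101}$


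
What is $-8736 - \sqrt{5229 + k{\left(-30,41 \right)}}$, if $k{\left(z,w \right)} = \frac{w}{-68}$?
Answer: $-8736 - \frac{\sqrt{6044027}}{34} \approx -8808.3$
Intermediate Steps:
$k{\left(z,w \right)} = - \frac{w}{68}$ ($k{\left(z,w \right)} = w \left(- \frac{1}{68}\right) = - \frac{w}{68}$)
$-8736 - \sqrt{5229 + k{\left(-30,41 \right)}} = -8736 - \sqrt{5229 - \frac{41}{68}} = -8736 - \sqrt{\frac{355531}{68}} = -8736 - \frac{\sqrt{6044027}}{34}$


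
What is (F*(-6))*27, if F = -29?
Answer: 4698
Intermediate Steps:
(F*(-6))*27 = -29*(-6)*27 = 174*27 = 4698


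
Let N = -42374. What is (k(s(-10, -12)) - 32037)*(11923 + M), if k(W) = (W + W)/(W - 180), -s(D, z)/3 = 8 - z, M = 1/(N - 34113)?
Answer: -29215830339250/76487 ≈ -3.8197e+8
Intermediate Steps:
M = -1/76487 (M = 1/(-42374 - 34113) = 1/(-76487) = -1/76487 ≈ -1.3074e-5)
s(D, z) = -24 + 3*z (s(D, z) = -3*(8 - z) = -24 + 3*z)
k(W) = 2*W/(-180 + W) (k(W) = (2*W)/(-180 + W) = 2*W/(-180 + W))
(k(s(-10, -12)) - 32037)*(11923 + M) = (2*(-24 + 3*(-12))/(-180 + (-24 + 3*(-12))) - 32037)*(11923 - 1/76487) = (2*(-24 - 36)/(-180 + (-24 - 36)) - 32037)*(911954500/76487) = (2*(-60)/(-180 - 60) - 32037)*(911954500/76487) = (2*(-60)/(-240) - 32037)*(911954500/76487) = (2*(-60)*(-1/240) - 32037)*(911954500/76487) = (½ - 32037)*(911954500/76487) = -64073/2*911954500/76487 = -29215830339250/76487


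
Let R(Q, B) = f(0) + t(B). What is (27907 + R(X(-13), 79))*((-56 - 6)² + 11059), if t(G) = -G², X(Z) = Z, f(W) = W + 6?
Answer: 322977816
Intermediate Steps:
f(W) = 6 + W
R(Q, B) = 6 - B² (R(Q, B) = (6 + 0) - B² = 6 - B²)
(27907 + R(X(-13), 79))*((-56 - 6)² + 11059) = (27907 + (6 - 1*79²))*((-56 - 6)² + 11059) = (27907 + (6 - 1*6241))*((-62)² + 11059) = (27907 + (6 - 6241))*(3844 + 11059) = (27907 - 6235)*14903 = 21672*14903 = 322977816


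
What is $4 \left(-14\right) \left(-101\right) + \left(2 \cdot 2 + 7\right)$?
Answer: $5667$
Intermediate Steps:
$4 \left(-14\right) \left(-101\right) + \left(2 \cdot 2 + 7\right) = \left(-56\right) \left(-101\right) + \left(4 + 7\right) = 5656 + 11 = 5667$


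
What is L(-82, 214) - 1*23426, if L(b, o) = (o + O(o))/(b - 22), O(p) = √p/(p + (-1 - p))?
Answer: -1218259/52 + √214/104 ≈ -23428.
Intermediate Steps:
O(p) = -√p (O(p) = √p/(-1) = -√p)
L(b, o) = (o - √o)/(-22 + b) (L(b, o) = (o - √o)/(b - 22) = (o - √o)/(-22 + b))
L(-82, 214) - 1*23426 = (214 - √214)/(-22 - 82) - 1*23426 = (214 - √214)/(-104) - 23426 = -(214 - √214)/104 - 23426 = (-107/52 + √214/104) - 23426 = -1218259/52 + √214/104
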